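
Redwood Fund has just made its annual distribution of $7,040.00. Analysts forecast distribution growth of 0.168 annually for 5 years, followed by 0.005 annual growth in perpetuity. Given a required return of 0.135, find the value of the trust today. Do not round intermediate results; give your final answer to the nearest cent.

$101202.17

D_1 = 8222.72000
D_2 = 9604.13696
D_3 = 11217.63197
D_4 = 13102.19414
D_5 = 15303.36276
Terminal value at year 5: TV = D_5×(1+g_2)/(r−g_2) = 15379.87957/0.13 = 118306.76592
P_0 = D_1/(1+r)^1 + D_2/(1+r)^2 + D_3/(1+r)^3 + D_4/(1+r)^4 + D_5/(1+r)^5 + TV/(1+r)^5
    = 7244.68722 + 7455.32571 + 7672.08848 + 7895.15361 + 8124.70433 + 62810.21425 = 101202.17361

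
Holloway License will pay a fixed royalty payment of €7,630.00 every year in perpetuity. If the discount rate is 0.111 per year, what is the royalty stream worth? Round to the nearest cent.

€68738.74

Level perpetuity: PV = C / r = €7,630.00 / 0.111 = €68,738.74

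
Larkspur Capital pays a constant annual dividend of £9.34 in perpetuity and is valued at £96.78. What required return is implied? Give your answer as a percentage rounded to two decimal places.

P = C/r ⇒ r = C/P = £9.34/£96.78 = 0.096508

9.65%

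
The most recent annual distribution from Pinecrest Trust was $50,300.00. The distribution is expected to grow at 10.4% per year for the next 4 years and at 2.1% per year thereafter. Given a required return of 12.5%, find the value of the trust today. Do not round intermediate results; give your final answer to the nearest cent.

D_1 = 55531.20000
D_2 = 61306.44480
D_3 = 67682.31506
D_4 = 74721.27583
Terminal value at year 4: TV = D_4×(1+g_2)/(r−g_2) = 76290.42262/0.104 = 733561.75594
P_0 = D_1/(1+r)^1 + D_2/(1+r)^2 + D_3/(1+r)^3 + D_4/(1+r)^4 + TV/(1+r)^4
    = 49361.06667 + 48439.66009 + 47535.45310 + 46648.12464 + 457958.99289 = 649943.29739

$649943.30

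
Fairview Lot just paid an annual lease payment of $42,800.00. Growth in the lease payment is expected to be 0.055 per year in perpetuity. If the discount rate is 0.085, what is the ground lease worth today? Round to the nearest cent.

$1505133.33

D₁ = D₀ × (1 + g) = $42,800.00 × 1.055 = $45,154.0000
Growing perpetuity: P = D₁ / (r − g) = $45,154.0000 / (0.085 − 0.055) = $1,505,133.33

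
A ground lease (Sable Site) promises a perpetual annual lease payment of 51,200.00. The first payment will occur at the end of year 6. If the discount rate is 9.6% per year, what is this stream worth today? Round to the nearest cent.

Value at end of year 5: C / r = 51,200.00 / 0.096 = 533,333.3333
Discount to today: PV = 533,333.3333 / (1 + 0.096)^5 = 533,333.3333 / 1.581440 = 337,245.34

337245.34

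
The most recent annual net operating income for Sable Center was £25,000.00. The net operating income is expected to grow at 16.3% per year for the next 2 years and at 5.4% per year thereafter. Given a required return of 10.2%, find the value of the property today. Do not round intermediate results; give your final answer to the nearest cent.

D_1 = 29075.00000
D_2 = 33814.22500
Terminal value at year 2: TV = D_2×(1+g_2)/(r−g_2) = 35640.19315/0.048 = 742504.02396
P_0 = D_1/(1+r)^1 + D_2/(1+r)^2 + TV/(1+r)^2
    = 26383.84755 + 27844.29646 + 611414.34313 = 665642.48714

£665642.49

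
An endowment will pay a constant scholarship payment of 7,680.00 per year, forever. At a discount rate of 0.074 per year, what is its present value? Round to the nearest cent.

Level perpetuity: PV = C / r = 7,680.00 / 0.074 = 103,783.78

103783.78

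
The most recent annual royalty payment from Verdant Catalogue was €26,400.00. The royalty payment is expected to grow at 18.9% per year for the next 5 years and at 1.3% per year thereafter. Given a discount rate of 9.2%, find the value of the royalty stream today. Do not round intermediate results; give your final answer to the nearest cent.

€689692.25

D_1 = 31389.60000
D_2 = 37322.23440
D_3 = 44376.13670
D_4 = 52763.22654
D_5 = 62735.47635
Terminal value at year 5: TV = D_5×(1+g_2)/(r−g_2) = 63551.03755/0.079 = 804443.51325
P_0 = D_1/(1+r)^1 + D_2/(1+r)^2 + D_3/(1+r)^3 + D_4/(1+r)^4 + D_5/(1+r)^5 + TV/(1+r)^5
    = 28745.05495 + 31298.41605 + 34078.58671 + 37105.71392 + 40401.73429 + 518062.74479 = 689692.25071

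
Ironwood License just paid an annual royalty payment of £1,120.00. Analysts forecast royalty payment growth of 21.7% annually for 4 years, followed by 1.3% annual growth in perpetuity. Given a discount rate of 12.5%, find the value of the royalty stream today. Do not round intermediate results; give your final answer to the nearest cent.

D_1 = 1363.04000
D_2 = 1658.81968
D_3 = 2018.78355
D_4 = 2456.85958
Terminal value at year 4: TV = D_4×(1+g_2)/(r−g_2) = 2488.79876/0.112 = 22221.41746
P_0 = D_1/(1+r)^1 + D_2/(1+r)^2 + D_3/(1+r)^3 + D_4/(1+r)^4 + TV/(1+r)^4
    = 1211.59111 + 1310.67234 + 1417.85621 + 1533.80534 + 13872.72152 = 19346.64653

£19346.65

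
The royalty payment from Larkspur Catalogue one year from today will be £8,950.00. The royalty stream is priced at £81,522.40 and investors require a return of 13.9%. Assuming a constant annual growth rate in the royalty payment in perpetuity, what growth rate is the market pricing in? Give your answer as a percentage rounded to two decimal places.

P = D₁/(r−g) ⇒ g = r − D₁/P = 0.139 − £8,950.00/£81,522.40 = 0.029214

2.92%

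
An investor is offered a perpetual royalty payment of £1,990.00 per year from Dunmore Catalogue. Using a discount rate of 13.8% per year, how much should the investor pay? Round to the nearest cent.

£14420.29

Level perpetuity: PV = C / r = £1,990.00 / 0.138 = £14,420.29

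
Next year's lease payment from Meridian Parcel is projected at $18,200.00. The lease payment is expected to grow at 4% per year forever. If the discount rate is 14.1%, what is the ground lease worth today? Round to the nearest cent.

Growing perpetuity: P = D₁ / (r − g) = $18,200.0000 / (0.141 − 0.04) = $180,198.02

$180198.02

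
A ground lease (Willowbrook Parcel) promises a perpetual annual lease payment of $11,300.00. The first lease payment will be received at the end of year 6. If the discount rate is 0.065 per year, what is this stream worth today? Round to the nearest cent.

$126886.98

Value at end of year 5: C / r = $11,300.00 / 0.065 = $173,846.1538
Discount to today: PV = $173,846.1538 / (1 + 0.065)^5 = $173,846.1538 / 1.370087 = $126,886.98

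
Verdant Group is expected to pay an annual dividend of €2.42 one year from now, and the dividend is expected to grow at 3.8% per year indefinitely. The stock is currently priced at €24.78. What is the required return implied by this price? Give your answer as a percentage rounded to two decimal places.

P = D₁/(r − g) ⇒ r = D₁/P + g = €2.4200/€24.78 + 0.038 = 0.097659 + 0.038 = 0.135659

13.57%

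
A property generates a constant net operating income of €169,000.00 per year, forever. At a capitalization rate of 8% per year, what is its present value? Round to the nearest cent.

Level perpetuity: PV = C / r = €169,000.00 / 0.08 = €2,112,500.00

€2112500.00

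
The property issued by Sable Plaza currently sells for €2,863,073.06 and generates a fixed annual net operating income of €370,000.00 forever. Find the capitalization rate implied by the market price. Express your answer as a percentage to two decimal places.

12.92%

P = C/r ⇒ r = C/P = €370,000.00/€2,863,073.06 = 0.129232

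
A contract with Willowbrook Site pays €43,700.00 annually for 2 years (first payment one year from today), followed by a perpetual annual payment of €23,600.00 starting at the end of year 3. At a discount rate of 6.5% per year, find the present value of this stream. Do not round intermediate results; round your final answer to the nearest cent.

€399671.51

PV of 2-year annuity: €43,700.00 × [1 − (1+0.065)^−2] / 0.065 = 79561.37451
Perpetuity value at year 2: €23,600.00 / 0.065 = 363076.92308
PV of perpetuity: 363076.92308 / (1+0.065)^2 = 320110.13959
Total PV = 79561.37451 + 320110.13959 = 399671.51410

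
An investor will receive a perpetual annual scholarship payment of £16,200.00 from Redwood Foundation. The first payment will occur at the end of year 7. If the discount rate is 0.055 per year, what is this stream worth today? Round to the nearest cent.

£213617.86

Value at end of year 6: C / r = £16,200.00 / 0.055 = £294,545.4545
Discount to today: PV = £294,545.4545 / (1 + 0.055)^6 = £294,545.4545 / 1.378843 = £213,617.86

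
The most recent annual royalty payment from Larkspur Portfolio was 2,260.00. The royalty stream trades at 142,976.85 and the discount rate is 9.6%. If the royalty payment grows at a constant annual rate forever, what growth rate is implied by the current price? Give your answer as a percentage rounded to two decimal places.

7.89%

P = D₀(1+g)/(r−g) ⇒ P(r−g) = D₀(1+g) ⇒ g(P+D₀) = P·r − D₀
g = (P·r − D₀)/(P + D₀) = (142,976.85×0.096 − 2,260.00) / (142,976.85 + 2,260.00) = 0.078945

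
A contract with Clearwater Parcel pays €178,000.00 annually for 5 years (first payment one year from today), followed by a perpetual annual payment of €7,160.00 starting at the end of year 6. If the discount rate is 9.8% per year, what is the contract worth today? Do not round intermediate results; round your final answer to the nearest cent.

€724001.75

PV of 5-year annuity: €178,000.00 × [1 − (1+0.098)^−5] / 0.098 = 678221.80649
Perpetuity value at year 5: €7,160.00 / 0.098 = 73061.22449
PV of perpetuity: 73061.22449 / (1+0.098)^5 = 45779.94284
Total PV = 678221.80649 + 45779.94284 = 724001.74932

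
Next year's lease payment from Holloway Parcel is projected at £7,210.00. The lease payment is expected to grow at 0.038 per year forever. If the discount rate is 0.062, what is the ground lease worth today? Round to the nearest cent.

Growing perpetuity: P = D₁ / (r − g) = £7,210.0000 / (0.062 − 0.038) = £300,416.67

£300416.67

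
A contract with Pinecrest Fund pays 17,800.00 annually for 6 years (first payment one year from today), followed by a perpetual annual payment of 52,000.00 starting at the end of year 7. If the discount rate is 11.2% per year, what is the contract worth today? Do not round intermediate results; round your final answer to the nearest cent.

PV of 6-year annuity: 17,800.00 × [1 − (1+0.112)^−6] / 0.112 = 74871.69332
Perpetuity value at year 6: 52,000.00 / 0.112 = 464285.71429
PV of perpetuity: 464285.71429 / (1+0.112)^6 = 245559.41919
Total PV = 74871.69332 + 245559.41919 = 320431.11251

320431.11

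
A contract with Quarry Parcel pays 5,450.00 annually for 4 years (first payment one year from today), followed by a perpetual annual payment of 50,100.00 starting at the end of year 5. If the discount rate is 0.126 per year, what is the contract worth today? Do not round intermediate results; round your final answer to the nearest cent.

263697.50

PV of 4-year annuity: 5,450.00 × [1 − (1+0.126)^−4] / 0.126 = 16346.52735
Perpetuity value at year 4: 50,100.00 / 0.126 = 397619.04762
PV of perpetuity: 397619.04762 / (1+0.126)^4 = 247350.97050
Total PV = 16346.52735 + 247350.97050 = 263697.49785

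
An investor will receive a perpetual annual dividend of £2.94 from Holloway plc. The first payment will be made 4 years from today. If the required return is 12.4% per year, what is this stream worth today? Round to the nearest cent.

Value at end of year 3: C / r = £2.94 / 0.124 = £23.7097
Discount to today: PV = £23.7097 / (1 + 0.124)^3 = £23.7097 / 1.420035 = £16.70

£16.70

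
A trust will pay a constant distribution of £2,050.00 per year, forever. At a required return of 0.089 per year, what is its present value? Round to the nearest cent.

£23033.71

Level perpetuity: PV = C / r = £2,050.00 / 0.089 = £23,033.71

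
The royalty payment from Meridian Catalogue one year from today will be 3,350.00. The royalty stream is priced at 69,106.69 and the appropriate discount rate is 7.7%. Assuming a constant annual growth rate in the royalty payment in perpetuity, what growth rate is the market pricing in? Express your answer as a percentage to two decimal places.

2.85%

P = D₁/(r−g) ⇒ g = r − D₁/P = 0.077 − 3,350.00/69,106.69 = 0.028524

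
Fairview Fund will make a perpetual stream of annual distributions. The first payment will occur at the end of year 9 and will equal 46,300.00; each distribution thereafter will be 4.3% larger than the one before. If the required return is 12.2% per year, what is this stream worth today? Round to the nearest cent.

Value at end of year 8: C₁ / (r − g) = 46,300.00 / (0.122 − 0.043) = 586,075.9494
Discount to today: PV = 586,075.9494 / (1 + 0.122)^8 = 586,075.9494 / 2.511556 = 233,351.74

233351.74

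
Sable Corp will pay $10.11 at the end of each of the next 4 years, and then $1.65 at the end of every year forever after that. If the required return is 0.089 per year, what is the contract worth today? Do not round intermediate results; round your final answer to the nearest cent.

PV of 4-year annuity: $10.11 × [1 − (1+0.089)^−4] / 0.089 = 32.82559
Perpetuity value at year 4: $1.65 / 0.089 = 18.53933
PV of perpetuity: 18.53933 / (1+0.089)^4 = 13.18203
Total PV = 32.82559 + 13.18203 = 46.00762

$46.01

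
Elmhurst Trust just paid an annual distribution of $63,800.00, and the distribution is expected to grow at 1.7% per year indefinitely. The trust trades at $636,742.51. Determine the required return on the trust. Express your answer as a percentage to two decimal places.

D₁ = $63,800.00 × 1.017 = $64,884.6000
P = D₁/(r − g) ⇒ r = D₁/P + g = $64,884.6000/$636,742.51 + 0.017 = 0.101901 + 0.017 = 0.118901

11.89%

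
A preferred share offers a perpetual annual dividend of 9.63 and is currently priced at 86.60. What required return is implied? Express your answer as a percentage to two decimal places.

11.12%

P = C/r ⇒ r = C/P = 9.63/86.60 = 0.111201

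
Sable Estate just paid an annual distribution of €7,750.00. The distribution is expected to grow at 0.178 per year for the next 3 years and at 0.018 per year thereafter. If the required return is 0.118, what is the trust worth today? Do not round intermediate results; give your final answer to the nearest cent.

€118127.14

D_1 = 9129.50000
D_2 = 10754.55100
D_3 = 12668.86108
Terminal value at year 3: TV = D_3×(1+g_2)/(r−g_2) = 12896.90058/0.1 = 128969.00577
P_0 = D_1/(1+r)^1 + D_2/(1+r)^2 + D_3/(1+r)^3 + TV/(1+r)^3
    = 8165.92129 + 8604.16393 + 9065.92586 + 92291.12527 = 118127.13635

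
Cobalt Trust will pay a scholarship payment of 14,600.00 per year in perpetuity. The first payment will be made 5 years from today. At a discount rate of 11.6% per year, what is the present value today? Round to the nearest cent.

81140.58

Value at end of year 4: C / r = 14,600.00 / 0.116 = 125,862.0690
Discount to today: PV = 125,862.0690 / (1 + 0.116)^4 = 125,862.0690 / 1.551161 = 81,140.58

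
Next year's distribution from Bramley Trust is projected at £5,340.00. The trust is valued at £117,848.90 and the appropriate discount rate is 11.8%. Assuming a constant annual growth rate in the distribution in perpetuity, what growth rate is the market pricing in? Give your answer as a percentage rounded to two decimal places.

7.27%

P = D₁/(r−g) ⇒ g = r − D₁/P = 0.118 − £5,340.00/£117,848.90 = 0.072688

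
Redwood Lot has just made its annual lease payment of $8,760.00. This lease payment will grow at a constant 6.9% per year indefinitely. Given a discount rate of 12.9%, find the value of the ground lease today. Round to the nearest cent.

$156074.00

D₁ = D₀ × (1 + g) = $8,760.00 × 1.069 = $9,364.4400
Growing perpetuity: P = D₁ / (r − g) = $9,364.4400 / (0.129 − 0.069) = $156,074.00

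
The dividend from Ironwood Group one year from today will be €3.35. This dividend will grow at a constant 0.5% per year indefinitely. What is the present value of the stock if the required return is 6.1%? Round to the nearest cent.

€59.82

Growing perpetuity: P = D₁ / (r − g) = €3.3500 / (0.061 − 0.005) = €59.82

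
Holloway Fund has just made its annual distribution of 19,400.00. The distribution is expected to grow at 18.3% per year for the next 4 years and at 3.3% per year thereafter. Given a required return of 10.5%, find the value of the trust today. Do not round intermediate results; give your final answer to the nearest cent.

D_1 = 22950.20000
D_2 = 27150.08660
D_3 = 32118.55245
D_4 = 37996.24755
Terminal value at year 4: TV = D_4×(1+g_2)/(r−g_2) = 39250.12371/0.072 = 545140.60715
P_0 = D_1/(1+r)^1 + D_2/(1+r)^2 + D_3/(1+r)^3 + D_4/(1+r)^4 + TV/(1+r)^4
    = 20769.41176 + 22235.48789 + 23805.05174 + 25485.40833 + 365644.81679 = 457940.17652

457940.18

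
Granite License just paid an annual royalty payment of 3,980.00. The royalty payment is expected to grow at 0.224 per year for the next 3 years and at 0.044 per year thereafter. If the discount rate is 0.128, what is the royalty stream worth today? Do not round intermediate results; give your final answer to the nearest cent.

77290.71

D_1 = 4871.52000
D_2 = 5962.74048
D_3 = 7298.39435
Terminal value at year 3: TV = D_3×(1+g_2)/(r−g_2) = 7619.52370/0.084 = 90708.61546
P_0 = D_1/(1+r)^1 + D_2/(1+r)^2 + D_3/(1+r)^3 + TV/(1+r)^3
    = 4318.72340 + 4686.27433 + 5085.10619 + 63200.60551 = 77290.70944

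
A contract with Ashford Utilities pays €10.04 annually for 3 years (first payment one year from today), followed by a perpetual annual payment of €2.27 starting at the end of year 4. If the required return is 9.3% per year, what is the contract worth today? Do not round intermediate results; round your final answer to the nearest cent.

PV of 3-year annuity: €10.04 × [1 − (1+0.093)^−3] / 0.093 = 25.27893
Perpetuity value at year 3: €2.27 / 0.093 = 24.40860
PV of perpetuity: 24.40860 / (1+0.093)^3 = 18.69315
Total PV = 25.27893 + 18.69315 = 43.97208

€43.97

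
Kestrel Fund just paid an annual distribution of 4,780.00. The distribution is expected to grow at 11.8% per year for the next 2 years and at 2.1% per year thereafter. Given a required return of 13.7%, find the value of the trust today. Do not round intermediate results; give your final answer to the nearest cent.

49999.59

D_1 = 5344.04000
D_2 = 5974.63672
Terminal value at year 2: TV = D_2×(1+g_2)/(r−g_2) = 6100.10409/0.116 = 52587.10423
P_0 = D_1/(1+r)^1 + D_2/(1+r)^2 + TV/(1+r)^2
    = 4700.12313 + 4621.58106 + 40677.88153 = 49999.58572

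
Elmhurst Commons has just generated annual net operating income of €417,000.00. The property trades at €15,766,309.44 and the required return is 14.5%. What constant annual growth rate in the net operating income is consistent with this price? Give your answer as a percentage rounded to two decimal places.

P = D₀(1+g)/(r−g) ⇒ P(r−g) = D₀(1+g) ⇒ g(P+D₀) = P·r − D₀
g = (P·r − D₀)/(P + D₀) = (€15,766,309.44×0.145 − €417,000.00) / (€15,766,309.44 + €417,000.00) = 0.115496

11.55%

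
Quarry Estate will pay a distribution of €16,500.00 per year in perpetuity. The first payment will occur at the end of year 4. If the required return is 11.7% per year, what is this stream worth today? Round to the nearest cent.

€101190.23

Value at end of year 3: C / r = €16,500.00 / 0.117 = €141,025.6410
Discount to today: PV = €141,025.6410 / (1 + 0.117)^3 = €141,025.6410 / 1.393669 = €101,190.23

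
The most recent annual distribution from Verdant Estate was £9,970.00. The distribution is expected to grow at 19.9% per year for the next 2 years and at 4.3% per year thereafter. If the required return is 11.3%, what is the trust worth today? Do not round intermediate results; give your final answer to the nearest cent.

D_1 = 11954.03000
D_2 = 14332.88197
Terminal value at year 2: TV = D_2×(1+g_2)/(r−g_2) = 14949.19589/0.07 = 213559.94135
P_0 = D_1/(1+r)^1 + D_2/(1+r)^2 + TV/(1+r)^2
    = 10740.36837 + 11570.26207 + 172396.90479 = 194707.53523

£194707.54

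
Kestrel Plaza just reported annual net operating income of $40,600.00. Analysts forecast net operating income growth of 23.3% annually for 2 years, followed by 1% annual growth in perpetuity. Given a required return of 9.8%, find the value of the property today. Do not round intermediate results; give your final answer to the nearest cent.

$684395.14

D_1 = 50059.80000
D_2 = 61723.73340
Terminal value at year 2: TV = D_2×(1+g_2)/(r−g_2) = 62340.97073/0.088 = 708420.12198
P_0 = D_1/(1+r)^1 + D_2/(1+r)^2 + TV/(1+r)^2
    = 45591.80328 + 51197.35286 + 587605.98171 = 684395.13785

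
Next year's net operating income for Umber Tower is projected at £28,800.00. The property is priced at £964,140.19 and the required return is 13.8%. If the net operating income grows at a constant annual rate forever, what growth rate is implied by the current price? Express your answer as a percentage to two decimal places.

P = D₁/(r−g) ⇒ g = r − D₁/P = 0.138 − £28,800.00/£964,140.19 = 0.108129

10.81%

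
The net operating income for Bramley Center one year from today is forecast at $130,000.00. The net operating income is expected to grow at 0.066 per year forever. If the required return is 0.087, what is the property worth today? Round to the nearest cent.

$6190476.19

Growing perpetuity: P = D₁ / (r − g) = $130,000.0000 / (0.087 − 0.066) = $6,190,476.19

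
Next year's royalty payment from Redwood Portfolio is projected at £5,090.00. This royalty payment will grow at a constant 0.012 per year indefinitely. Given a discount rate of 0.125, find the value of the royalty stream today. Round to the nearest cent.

Growing perpetuity: P = D₁ / (r − g) = £5,090.0000 / (0.125 − 0.012) = £45,044.25

£45044.25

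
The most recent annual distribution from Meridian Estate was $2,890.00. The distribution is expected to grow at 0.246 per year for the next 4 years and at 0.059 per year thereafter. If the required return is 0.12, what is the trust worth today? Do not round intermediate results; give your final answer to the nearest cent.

$92051.62

D_1 = 3600.94000
D_2 = 4486.77124
D_3 = 5590.51697
D_4 = 6965.78414
Terminal value at year 4: TV = D_4×(1+g_2)/(r−g_2) = 7376.76540/0.061 = 120930.58037
P_0 = D_1/(1+r)^1 + D_2/(1+r)^2 + D_3/(1+r)^3 + D_4/(1+r)^4 + TV/(1+r)^4
    = 3215.12500 + 3576.82656 + 3979.21955 + 4426.88175 + 76853.57006 = 92051.62292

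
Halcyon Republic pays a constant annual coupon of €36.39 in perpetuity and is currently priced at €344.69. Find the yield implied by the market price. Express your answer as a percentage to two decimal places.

P = C/r ⇒ r = C/P = €36.39/€344.69 = 0.105573

10.56%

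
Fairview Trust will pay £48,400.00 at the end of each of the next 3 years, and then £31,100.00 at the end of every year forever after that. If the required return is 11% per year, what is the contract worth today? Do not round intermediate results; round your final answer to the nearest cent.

£325003.54

PV of 3-year annuity: £48,400.00 × [1 − (1+0.11)^−3] / 0.11 = 118275.79223
Perpetuity value at year 3: £31,100.00 / 0.11 = 282727.27273
PV of perpetuity: 282727.27273 / (1+0.11)^3 = 206727.74508
Total PV = 118275.79223 + 206727.74508 = 325003.53730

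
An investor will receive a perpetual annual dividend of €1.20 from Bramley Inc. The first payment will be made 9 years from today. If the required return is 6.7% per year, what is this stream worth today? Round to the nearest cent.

Value at end of year 8: C / r = €1.20 / 0.067 = €17.9104
Discount to today: PV = €17.9104 / (1 + 0.067)^8 = €17.9104 / 1.680023 = €10.66

€10.66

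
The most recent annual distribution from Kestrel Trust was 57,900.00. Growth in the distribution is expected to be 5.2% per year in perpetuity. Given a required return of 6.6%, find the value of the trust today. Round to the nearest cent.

D₁ = D₀ × (1 + g) = 57,900.00 × 1.052 = 60,910.8000
Growing perpetuity: P = D₁ / (r − g) = 60,910.8000 / (0.066 − 0.052) = 4,350,771.43

4350771.43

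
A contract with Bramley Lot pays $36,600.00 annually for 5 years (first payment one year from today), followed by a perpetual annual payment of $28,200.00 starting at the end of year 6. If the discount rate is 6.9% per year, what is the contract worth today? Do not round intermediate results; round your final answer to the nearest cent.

PV of 5-year annuity: $36,600.00 × [1 − (1+0.069)^−5] / 0.069 = 150469.89228
Perpetuity value at year 5: $28,200.00 / 0.069 = 408695.65217
PV of perpetuity: 408695.65217 / (1+0.069)^5 = 292759.83353
Total PV = 150469.89228 + 292759.83353 = 443229.72581

$443229.73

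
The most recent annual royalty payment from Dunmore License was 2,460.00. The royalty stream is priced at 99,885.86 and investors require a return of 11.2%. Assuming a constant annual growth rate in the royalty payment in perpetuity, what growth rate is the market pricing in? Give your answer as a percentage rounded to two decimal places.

8.53%

P = D₀(1+g)/(r−g) ⇒ P(r−g) = D₀(1+g) ⇒ g(P+D₀) = P·r − D₀
g = (P·r − D₀)/(P + D₀) = (99,885.86×0.112 − 2,460.00) / (99,885.86 + 2,460.00) = 0.085272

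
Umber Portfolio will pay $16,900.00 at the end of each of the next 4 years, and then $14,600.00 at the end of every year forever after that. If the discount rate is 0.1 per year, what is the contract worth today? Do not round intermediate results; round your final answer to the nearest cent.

PV of 4-year annuity: $16,900.00 × [1 − (1+0.1)^−4] / 0.1 = 53570.72604
Perpetuity value at year 4: $14,600.00 / 0.1 = 146000.00000
PV of perpetuity: 146000.00000 / (1+0.1)^4 = 99719.96448
Total PV = 53570.72604 + 99719.96448 = 153290.69053

$153290.69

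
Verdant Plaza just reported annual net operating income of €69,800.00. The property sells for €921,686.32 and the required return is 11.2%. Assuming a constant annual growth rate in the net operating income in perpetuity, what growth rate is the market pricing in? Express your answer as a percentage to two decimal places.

P = D₀(1+g)/(r−g) ⇒ P(r−g) = D₀(1+g) ⇒ g(P+D₀) = P·r − D₀
g = (P·r − D₀)/(P + D₀) = (€921,686.32×0.112 − €69,800.00) / (€921,686.32 + €69,800.00) = 0.033716

3.37%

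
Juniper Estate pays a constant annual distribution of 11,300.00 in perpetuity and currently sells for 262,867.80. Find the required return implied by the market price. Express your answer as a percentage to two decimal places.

4.30%

P = C/r ⇒ r = C/P = 11,300.00/262,867.80 = 0.042987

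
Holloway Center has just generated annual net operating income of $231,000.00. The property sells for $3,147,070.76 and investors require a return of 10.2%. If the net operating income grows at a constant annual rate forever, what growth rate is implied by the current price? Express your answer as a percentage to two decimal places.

2.66%

P = D₀(1+g)/(r−g) ⇒ P(r−g) = D₀(1+g) ⇒ g(P+D₀) = P·r − D₀
g = (P·r − D₀)/(P + D₀) = ($3,147,070.76×0.102 − $231,000.00) / ($3,147,070.76 + $231,000.00) = 0.026643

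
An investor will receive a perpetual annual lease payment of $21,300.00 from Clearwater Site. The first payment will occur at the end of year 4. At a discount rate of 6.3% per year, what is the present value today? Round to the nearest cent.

Value at end of year 3: C / r = $21,300.00 / 0.063 = $338,095.2381
Discount to today: PV = $338,095.2381 / (1 + 0.063)^3 = $338,095.2381 / 1.201157 = $281,474.63

$281474.63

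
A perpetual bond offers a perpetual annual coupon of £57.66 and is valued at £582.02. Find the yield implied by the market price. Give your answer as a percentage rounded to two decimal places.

9.91%

P = C/r ⇒ r = C/P = £57.66/£582.02 = 0.099069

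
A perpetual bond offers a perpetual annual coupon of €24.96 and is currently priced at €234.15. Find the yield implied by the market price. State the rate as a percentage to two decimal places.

P = C/r ⇒ r = C/P = €24.96/€234.15 = 0.106598

10.66%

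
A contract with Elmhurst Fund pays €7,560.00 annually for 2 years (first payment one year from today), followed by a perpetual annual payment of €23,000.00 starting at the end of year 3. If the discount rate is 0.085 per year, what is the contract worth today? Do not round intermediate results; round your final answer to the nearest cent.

PV of 2-year annuity: €7,560.00 × [1 − (1+0.085)^−2] / 0.085 = 13389.62390
Perpetuity value at year 2: €23,000.00 / 0.085 = 270588.23529
PV of perpetuity: 270588.23529 / (1+0.085)^2 = 229852.60702
Total PV = 13389.62390 + 229852.60702 = 243242.23092

€243242.23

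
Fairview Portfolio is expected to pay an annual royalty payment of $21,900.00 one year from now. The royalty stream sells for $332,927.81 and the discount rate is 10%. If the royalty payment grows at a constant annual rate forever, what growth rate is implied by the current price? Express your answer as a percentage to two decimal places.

3.42%

P = D₁/(r−g) ⇒ g = r − D₁/P = 0.1 − $21,900.00/$332,927.81 = 0.034220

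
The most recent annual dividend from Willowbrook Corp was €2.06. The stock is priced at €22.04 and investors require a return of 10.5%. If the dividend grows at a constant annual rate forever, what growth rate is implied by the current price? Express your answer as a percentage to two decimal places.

P = D₀(1+g)/(r−g) ⇒ P(r−g) = D₀(1+g) ⇒ g(P+D₀) = P·r − D₀
g = (P·r − D₀)/(P + D₀) = (€22.04×0.105 − €2.06) / (€22.04 + €2.06) = 0.010548

1.05%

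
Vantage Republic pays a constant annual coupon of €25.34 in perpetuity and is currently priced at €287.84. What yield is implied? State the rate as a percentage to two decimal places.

8.80%

P = C/r ⇒ r = C/P = €25.34/€287.84 = 0.088035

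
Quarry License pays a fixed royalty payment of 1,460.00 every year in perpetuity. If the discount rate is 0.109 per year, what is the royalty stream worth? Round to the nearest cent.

Level perpetuity: PV = C / r = 1,460.00 / 0.109 = 13,394.50

13394.50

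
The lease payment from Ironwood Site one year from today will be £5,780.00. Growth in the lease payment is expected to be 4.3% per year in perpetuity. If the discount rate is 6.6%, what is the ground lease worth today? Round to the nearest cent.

Growing perpetuity: P = D₁ / (r − g) = £5,780.0000 / (0.066 − 0.043) = £251,304.35

£251304.35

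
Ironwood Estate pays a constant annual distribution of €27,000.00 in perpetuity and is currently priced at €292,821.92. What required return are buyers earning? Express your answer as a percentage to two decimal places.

9.22%

P = C/r ⇒ r = C/P = €27,000.00/€292,821.92 = 0.092206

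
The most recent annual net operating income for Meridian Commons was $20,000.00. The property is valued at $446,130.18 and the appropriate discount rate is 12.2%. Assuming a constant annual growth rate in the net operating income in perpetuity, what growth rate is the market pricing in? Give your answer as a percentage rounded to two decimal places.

7.39%

P = D₀(1+g)/(r−g) ⇒ P(r−g) = D₀(1+g) ⇒ g(P+D₀) = P·r − D₀
g = (P·r − D₀)/(P + D₀) = ($446,130.18×0.122 − $20,000.00) / ($446,130.18 + $20,000.00) = 0.073859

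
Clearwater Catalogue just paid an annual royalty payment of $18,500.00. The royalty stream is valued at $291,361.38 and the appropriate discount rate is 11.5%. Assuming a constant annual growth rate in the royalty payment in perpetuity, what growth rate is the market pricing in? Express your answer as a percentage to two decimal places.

4.84%

P = D₀(1+g)/(r−g) ⇒ P(r−g) = D₀(1+g) ⇒ g(P+D₀) = P·r − D₀
g = (P·r − D₀)/(P + D₀) = ($291,361.38×0.115 − $18,500.00) / ($291,361.38 + $18,500.00) = 0.048430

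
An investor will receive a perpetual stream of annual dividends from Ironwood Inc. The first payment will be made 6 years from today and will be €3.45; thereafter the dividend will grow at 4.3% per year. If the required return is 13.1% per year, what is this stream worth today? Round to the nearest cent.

Value at end of year 5: C₁ / (r − g) = €3.45 / (0.131 − 0.043) = €39.2045
Discount to today: PV = €39.2045 / (1 + 0.131)^5 = €39.2045 / 1.850602 = €21.18

€21.18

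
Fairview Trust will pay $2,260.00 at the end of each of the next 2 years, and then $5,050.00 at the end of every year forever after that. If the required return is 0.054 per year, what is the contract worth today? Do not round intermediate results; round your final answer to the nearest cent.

PV of 2-year annuity: $2,260.00 × [1 − (1+0.054)^−2] / 0.054 = 4178.56976
Perpetuity value at year 2: $5,050.00 / 0.054 = 93518.51852
PV of perpetuity: 93518.51852 / (1+0.054)^2 = 84181.44893
Total PV = 4178.56976 + 84181.44893 = 88360.01869

$88360.02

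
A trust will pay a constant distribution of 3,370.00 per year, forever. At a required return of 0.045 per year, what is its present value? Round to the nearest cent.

Level perpetuity: PV = C / r = 3,370.00 / 0.045 = 74,888.89

74888.89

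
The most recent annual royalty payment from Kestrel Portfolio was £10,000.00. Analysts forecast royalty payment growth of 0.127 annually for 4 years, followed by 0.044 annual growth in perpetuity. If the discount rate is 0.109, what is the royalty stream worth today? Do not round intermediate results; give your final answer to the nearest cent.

D_1 = 11270.00000
D_2 = 12701.29000
D_3 = 14314.35383
D_4 = 16132.27677
Terminal value at year 4: TV = D_4×(1+g_2)/(r−g_2) = 16842.09694/0.065 = 259109.18376
P_0 = D_1/(1+r)^1 + D_2/(1+r)^2 + D_3/(1+r)^3 + D_4/(1+r)^4 + TV/(1+r)^4
    = 10162.30839 + 10327.25117 + 10494.87112 + 10665.21168 + 171299.70759 = 212949.34994

£212949.35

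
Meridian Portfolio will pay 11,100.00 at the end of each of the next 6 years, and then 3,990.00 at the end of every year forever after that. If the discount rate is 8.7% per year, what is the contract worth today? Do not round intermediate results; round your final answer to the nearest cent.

78044.26

PV of 6-year annuity: 11,100.00 × [1 − (1+0.087)^−6] / 0.087 = 50242.23665
Perpetuity value at year 6: 3,990.00 / 0.087 = 45862.06897
PV of perpetuity: 45862.06897 / (1+0.087)^6 = 27802.02174
Total PV = 50242.23665 + 27802.02174 = 78044.25839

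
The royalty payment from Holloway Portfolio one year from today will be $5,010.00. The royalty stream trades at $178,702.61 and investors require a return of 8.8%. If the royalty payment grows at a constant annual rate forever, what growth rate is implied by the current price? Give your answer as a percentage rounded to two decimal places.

P = D₁/(r−g) ⇒ g = r − D₁/P = 0.088 − $5,010.00/$178,702.61 = 0.059965

6.00%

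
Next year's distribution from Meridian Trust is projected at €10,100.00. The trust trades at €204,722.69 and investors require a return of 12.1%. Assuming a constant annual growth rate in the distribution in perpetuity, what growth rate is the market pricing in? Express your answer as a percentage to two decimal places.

7.17%

P = D₁/(r−g) ⇒ g = r − D₁/P = 0.121 − €10,100.00/€204,722.69 = 0.071665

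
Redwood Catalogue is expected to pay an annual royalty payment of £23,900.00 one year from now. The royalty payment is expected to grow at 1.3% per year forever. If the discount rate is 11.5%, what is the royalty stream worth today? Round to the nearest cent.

£234313.73

Growing perpetuity: P = D₁ / (r − g) = £23,900.0000 / (0.115 − 0.013) = £234,313.73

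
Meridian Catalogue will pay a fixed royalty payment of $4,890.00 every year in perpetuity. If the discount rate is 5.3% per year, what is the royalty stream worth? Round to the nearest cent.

$92264.15

Level perpetuity: PV = C / r = $4,890.00 / 0.053 = $92,264.15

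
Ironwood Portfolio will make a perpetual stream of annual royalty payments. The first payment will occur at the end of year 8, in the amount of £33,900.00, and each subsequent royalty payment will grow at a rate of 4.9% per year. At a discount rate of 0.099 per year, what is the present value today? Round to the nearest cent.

Value at end of year 7: C₁ / (r − g) = £33,900.00 / (0.099 − 0.049) = £678,000.0000
Discount to today: PV = £678,000.0000 / (1 + 0.099)^7 = £678,000.0000 / 1.936350 = £350,143.32

£350143.32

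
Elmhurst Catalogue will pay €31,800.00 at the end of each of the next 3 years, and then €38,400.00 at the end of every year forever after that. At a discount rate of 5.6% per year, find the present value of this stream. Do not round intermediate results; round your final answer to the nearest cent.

€667941.03

PV of 3-year annuity: €31,800.00 × [1 − (1+0.056)^−3] / 0.056 = 85634.78927
Perpetuity value at year 3: €38,400.00 / 0.056 = 685714.28571
PV of perpetuity: 685714.28571 / (1+0.056)^3 = 582306.23830
Total PV = 85634.78927 + 582306.23830 = 667941.02756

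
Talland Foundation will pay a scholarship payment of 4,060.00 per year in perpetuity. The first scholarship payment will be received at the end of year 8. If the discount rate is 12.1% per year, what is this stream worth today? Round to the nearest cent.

Value at end of year 7: C / r = 4,060.00 / 0.121 = 33,553.7190
Discount to today: PV = 33,553.7190 / (1 + 0.121)^7 = 33,553.7190 / 2.224535 = 15,083.47

15083.47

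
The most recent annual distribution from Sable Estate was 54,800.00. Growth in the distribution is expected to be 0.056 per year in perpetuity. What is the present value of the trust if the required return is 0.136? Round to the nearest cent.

D₁ = D₀ × (1 + g) = 54,800.00 × 1.056 = 57,868.8000
Growing perpetuity: P = D₁ / (r − g) = 57,868.8000 / (0.136 − 0.056) = 723,360.00

723360.00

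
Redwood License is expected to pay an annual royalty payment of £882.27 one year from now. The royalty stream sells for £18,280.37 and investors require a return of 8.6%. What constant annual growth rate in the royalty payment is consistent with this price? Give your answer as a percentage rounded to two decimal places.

P = D₁/(r−g) ⇒ g = r − D₁/P = 0.086 − £882.27/£18,280.37 = 0.037737

3.77%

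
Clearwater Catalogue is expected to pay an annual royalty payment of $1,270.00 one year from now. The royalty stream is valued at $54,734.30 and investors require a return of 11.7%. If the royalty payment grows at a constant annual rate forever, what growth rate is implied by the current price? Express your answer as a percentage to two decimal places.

P = D₁/(r−g) ⇒ g = r − D₁/P = 0.117 − $1,270.00/$54,734.30 = 0.093797

9.38%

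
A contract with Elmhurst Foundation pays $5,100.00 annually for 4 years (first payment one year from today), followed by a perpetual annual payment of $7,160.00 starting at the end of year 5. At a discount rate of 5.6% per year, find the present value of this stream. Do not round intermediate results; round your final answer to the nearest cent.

PV of 4-year annuity: $5,100.00 × [1 − (1+0.056)^−4] / 0.056 = 17835.11487
Perpetuity value at year 4: $7,160.00 / 0.056 = 127857.14286
PV of perpetuity: 127857.14286 / (1+0.056)^4 = 102818.04042
Total PV = 17835.11487 + 102818.04042 = 120653.15528

$120653.16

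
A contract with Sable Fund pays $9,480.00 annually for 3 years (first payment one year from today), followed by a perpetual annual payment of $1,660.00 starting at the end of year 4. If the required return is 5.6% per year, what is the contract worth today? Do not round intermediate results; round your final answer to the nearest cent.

PV of 3-year annuity: $9,480.00 × [1 − (1+0.056)^−3] / 0.056 = 25528.86171
Perpetuity value at year 3: $1,660.00 / 0.056 = 29642.85714
PV of perpetuity: 29642.85714 / (1+0.056)^3 = 25172.61343
Total PV = 25528.86171 + 25172.61343 = 50701.47513

$50701.48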